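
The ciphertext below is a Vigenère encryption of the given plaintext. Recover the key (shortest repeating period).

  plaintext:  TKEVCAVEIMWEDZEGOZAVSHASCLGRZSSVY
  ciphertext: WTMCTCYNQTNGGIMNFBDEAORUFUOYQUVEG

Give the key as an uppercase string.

  i= 0: W-T =  3 → D
  i= 1: T-K =  9 → J
  i= 2: M-E =  8 → I
  i= 3: C-V =  7 → H
  i= 4: T-C = 17 → R
  i= 5: C-A =  2 → C
  i= 6: Y-V =  3 → D
  i= 7: N-E =  9 → J
  i= 8: Q-I =  8 → I
  i= 9: T-M =  7 → H
  i=10: N-W = 17 → R
  i=11: G-E =  2 → C
  i=12: G-D =  3 → D
  i=13: I-Z =  9 → J
  i=14: M-E =  8 → I
  i=15: N-G =  7 → H
  i=16: F-O = 17 → R
  i=17: B-Z =  2 → C
  i=18: D-A =  3 → D
  i=19: E-V =  9 → J
  i=20: A-S =  8 → I
  i=21: O-H =  7 → H
  i=22: R-A = 17 → R
  i=23: U-S =  2 → C
  i=24: F-C =  3 → D
  i=25: U-L =  9 → J
  i=26: O-G =  8 → I
  i=27: Y-R =  7 → H
  i=28: Q-Z = 17 → R
  i=29: U-S =  2 → C
  i=30: V-S =  3 → D
  i=31: E-V =  9 → J
  i=32: G-Y =  8 → I
  shifts repeat with period 6: DJIHRC

DJIHRC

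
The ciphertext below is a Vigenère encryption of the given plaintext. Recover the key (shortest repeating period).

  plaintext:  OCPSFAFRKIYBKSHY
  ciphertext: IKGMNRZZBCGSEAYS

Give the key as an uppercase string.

  i= 0: I-O = 20 → U
  i= 1: K-C =  8 → I
  i= 2: G-P = 17 → R
  i= 3: M-S = 20 → U
  i= 4: N-F =  8 → I
  i= 5: R-A = 17 → R
  i= 6: Z-F = 20 → U
  i= 7: Z-R =  8 → I
  i= 8: B-K = 17 → R
  i= 9: C-I = 20 → U
  i=10: G-Y =  8 → I
  i=11: S-B = 17 → R
  i=12: E-K = 20 → U
  i=13: A-S =  8 → I
  i=14: Y-H = 17 → R
  i=15: S-Y = 20 → U
  shifts repeat with period 3: UIR

UIR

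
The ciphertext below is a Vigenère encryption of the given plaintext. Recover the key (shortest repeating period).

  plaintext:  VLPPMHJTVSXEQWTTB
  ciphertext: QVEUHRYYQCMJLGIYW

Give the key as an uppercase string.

VKPF

  i= 0: Q-V = 21 → V
  i= 1: V-L = 10 → K
  i= 2: E-P = 15 → P
  i= 3: U-P =  5 → F
  i= 4: H-M = 21 → V
  i= 5: R-H = 10 → K
  i= 6: Y-J = 15 → P
  i= 7: Y-T =  5 → F
  i= 8: Q-V = 21 → V
  i= 9: C-S = 10 → K
  i=10: M-X = 15 → P
  i=11: J-E =  5 → F
  i=12: L-Q = 21 → V
  i=13: G-W = 10 → K
  i=14: I-T = 15 → P
  i=15: Y-T =  5 → F
  i=16: W-B = 21 → V
  shifts repeat with period 4: VKPF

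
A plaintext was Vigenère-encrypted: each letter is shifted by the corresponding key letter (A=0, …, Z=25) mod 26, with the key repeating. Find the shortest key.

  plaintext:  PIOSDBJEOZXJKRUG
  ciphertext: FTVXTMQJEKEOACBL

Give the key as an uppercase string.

  i= 0: F-P = 16 → Q
  i= 1: T-I = 11 → L
  i= 2: V-O =  7 → H
  i= 3: X-S =  5 → F
  i= 4: T-D = 16 → Q
  i= 5: M-B = 11 → L
  i= 6: Q-J =  7 → H
  i= 7: J-E =  5 → F
  i= 8: E-O = 16 → Q
  i= 9: K-Z = 11 → L
  i=10: E-X =  7 → H
  i=11: O-J =  5 → F
  i=12: A-K = 16 → Q
  i=13: C-R = 11 → L
  i=14: B-U =  7 → H
  i=15: L-G =  5 → F
  shifts repeat with period 4: QLHF

QLHF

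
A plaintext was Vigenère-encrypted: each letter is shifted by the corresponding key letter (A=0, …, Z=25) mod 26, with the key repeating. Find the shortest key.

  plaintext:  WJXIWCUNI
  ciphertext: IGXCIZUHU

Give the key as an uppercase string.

  i= 0: I-W = 12 → M
  i= 1: G-J = 23 → X
  i= 2: X-X =  0 → A
  i= 3: C-I = 20 → U
  i= 4: I-W = 12 → M
  i= 5: Z-C = 23 → X
  i= 6: U-U =  0 → A
  i= 7: H-N = 20 → U
  i= 8: U-I = 12 → M
  shifts repeat with period 4: MXAU

MXAU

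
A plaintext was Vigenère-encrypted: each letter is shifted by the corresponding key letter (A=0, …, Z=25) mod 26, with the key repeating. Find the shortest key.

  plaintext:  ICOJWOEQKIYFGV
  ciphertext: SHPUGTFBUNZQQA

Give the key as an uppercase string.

  i= 0: S-I = 10 → K
  i= 1: H-C =  5 → F
  i= 2: P-O =  1 → B
  i= 3: U-J = 11 → L
  i= 4: G-W = 10 → K
  i= 5: T-O =  5 → F
  i= 6: F-E =  1 → B
  i= 7: B-Q = 11 → L
  i= 8: U-K = 10 → K
  i= 9: N-I =  5 → F
  i=10: Z-Y =  1 → B
  i=11: Q-F = 11 → L
  i=12: Q-G = 10 → K
  i=13: A-V =  5 → F
  shifts repeat with period 4: KFBL

KFBL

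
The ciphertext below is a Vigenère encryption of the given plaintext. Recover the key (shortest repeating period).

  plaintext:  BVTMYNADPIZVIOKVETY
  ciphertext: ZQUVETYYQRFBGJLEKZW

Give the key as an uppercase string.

  i= 0: Z-B = 24 → Y
  i= 1: Q-V = 21 → V
  i= 2: U-T =  1 → B
  i= 3: V-M =  9 → J
  i= 4: E-Y =  6 → G
  i= 5: T-N =  6 → G
  i= 6: Y-A = 24 → Y
  i= 7: Y-D = 21 → V
  i= 8: Q-P =  1 → B
  i= 9: R-I =  9 → J
  i=10: F-Z =  6 → G
  i=11: B-V =  6 → G
  i=12: G-I = 24 → Y
  i=13: J-O = 21 → V
  i=14: L-K =  1 → B
  i=15: E-V =  9 → J
  i=16: K-E =  6 → G
  i=17: Z-T =  6 → G
  i=18: W-Y = 24 → Y
  shifts repeat with period 6: YVBJGG

YVBJGG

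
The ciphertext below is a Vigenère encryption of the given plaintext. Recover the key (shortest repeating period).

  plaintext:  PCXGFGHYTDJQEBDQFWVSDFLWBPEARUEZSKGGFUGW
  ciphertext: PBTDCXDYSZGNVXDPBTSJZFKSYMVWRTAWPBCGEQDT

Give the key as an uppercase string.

  i= 0: P-P =  0 → A
  i= 1: B-C = 25 → Z
  i= 2: T-X = 22 → W
  i= 3: D-G = 23 → X
  i= 4: C-F = 23 → X
  i= 5: X-G = 17 → R
  i= 6: D-H = 22 → W
  i= 7: Y-Y =  0 → A
  i= 8: S-T = 25 → Z
  i= 9: Z-D = 22 → W
  i=10: G-J = 23 → X
  i=11: N-Q = 23 → X
  i=12: V-E = 17 → R
  i=13: X-B = 22 → W
  i=14: D-D =  0 → A
  i=15: P-Q = 25 → Z
  i=16: B-F = 22 → W
  i=17: T-W = 23 → X
  i=18: S-V = 23 → X
  i=19: J-S = 17 → R
  i=20: Z-D = 22 → W
  i=21: F-F =  0 → A
  i=22: K-L = 25 → Z
  i=23: S-W = 22 → W
  i=24: Y-B = 23 → X
  i=25: M-P = 23 → X
  i=26: V-E = 17 → R
  i=27: W-A = 22 → W
  i=28: R-R =  0 → A
  i=29: T-U = 25 → Z
  i=30: A-E = 22 → W
  i=31: W-Z = 23 → X
  i=32: P-S = 23 → X
  i=33: B-K = 17 → R
  i=34: C-G = 22 → W
  i=35: G-G =  0 → A
  i=36: E-F = 25 → Z
  i=37: Q-U = 22 → W
  i=38: D-G = 23 → X
  i=39: T-W = 23 → X
  shifts repeat with period 7: AZWXXRW

AZWXXRW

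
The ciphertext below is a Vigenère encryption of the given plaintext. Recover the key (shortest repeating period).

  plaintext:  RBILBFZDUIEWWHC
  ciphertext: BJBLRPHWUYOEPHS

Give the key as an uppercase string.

KITAQ

  i= 0: B-R = 10 → K
  i= 1: J-B =  8 → I
  i= 2: B-I = 19 → T
  i= 3: L-L =  0 → A
  i= 4: R-B = 16 → Q
  i= 5: P-F = 10 → K
  i= 6: H-Z =  8 → I
  i= 7: W-D = 19 → T
  i= 8: U-U =  0 → A
  i= 9: Y-I = 16 → Q
  i=10: O-E = 10 → K
  i=11: E-W =  8 → I
  i=12: P-W = 19 → T
  i=13: H-H =  0 → A
  i=14: S-C = 16 → Q
  shifts repeat with period 5: KITAQ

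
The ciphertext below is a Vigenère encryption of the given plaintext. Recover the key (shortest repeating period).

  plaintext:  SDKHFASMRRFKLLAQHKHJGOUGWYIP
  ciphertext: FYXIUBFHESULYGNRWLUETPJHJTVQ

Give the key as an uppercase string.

NVNBPB

  i= 0: F-S = 13 → N
  i= 1: Y-D = 21 → V
  i= 2: X-K = 13 → N
  i= 3: I-H =  1 → B
  i= 4: U-F = 15 → P
  i= 5: B-A =  1 → B
  i= 6: F-S = 13 → N
  i= 7: H-M = 21 → V
  i= 8: E-R = 13 → N
  i= 9: S-R =  1 → B
  i=10: U-F = 15 → P
  i=11: L-K =  1 → B
  i=12: Y-L = 13 → N
  i=13: G-L = 21 → V
  i=14: N-A = 13 → N
  i=15: R-Q =  1 → B
  i=16: W-H = 15 → P
  i=17: L-K =  1 → B
  i=18: U-H = 13 → N
  i=19: E-J = 21 → V
  i=20: T-G = 13 → N
  i=21: P-O =  1 → B
  i=22: J-U = 15 → P
  i=23: H-G =  1 → B
  i=24: J-W = 13 → N
  i=25: T-Y = 21 → V
  i=26: V-I = 13 → N
  i=27: Q-P =  1 → B
  shifts repeat with period 6: NVNBPB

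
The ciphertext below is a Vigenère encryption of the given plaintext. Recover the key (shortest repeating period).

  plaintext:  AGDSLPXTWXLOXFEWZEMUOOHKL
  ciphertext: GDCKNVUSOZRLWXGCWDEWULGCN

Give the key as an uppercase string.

GXZSC

  i= 0: G-A =  6 → G
  i= 1: D-G = 23 → X
  i= 2: C-D = 25 → Z
  i= 3: K-S = 18 → S
  i= 4: N-L =  2 → C
  i= 5: V-P =  6 → G
  i= 6: U-X = 23 → X
  i= 7: S-T = 25 → Z
  i= 8: O-W = 18 → S
  i= 9: Z-X =  2 → C
  i=10: R-L =  6 → G
  i=11: L-O = 23 → X
  i=12: W-X = 25 → Z
  i=13: X-F = 18 → S
  i=14: G-E =  2 → C
  i=15: C-W =  6 → G
  i=16: W-Z = 23 → X
  i=17: D-E = 25 → Z
  i=18: E-M = 18 → S
  i=19: W-U =  2 → C
  i=20: U-O =  6 → G
  i=21: L-O = 23 → X
  i=22: G-H = 25 → Z
  i=23: C-K = 18 → S
  i=24: N-L =  2 → C
  shifts repeat with period 5: GXZSC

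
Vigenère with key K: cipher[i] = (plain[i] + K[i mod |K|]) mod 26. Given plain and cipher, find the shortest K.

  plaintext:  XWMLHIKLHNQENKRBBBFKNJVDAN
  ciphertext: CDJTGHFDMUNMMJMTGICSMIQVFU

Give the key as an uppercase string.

  i= 0: C-X =  5 → F
  i= 1: D-W =  7 → H
  i= 2: J-M = 23 → X
  i= 3: T-L =  8 → I
  i= 4: G-H = 25 → Z
  i= 5: H-I = 25 → Z
  i= 6: F-K = 21 → V
  i= 7: D-L = 18 → S
  i= 8: M-H =  5 → F
  i= 9: U-N =  7 → H
  i=10: N-Q = 23 → X
  i=11: M-E =  8 → I
  i=12: M-N = 25 → Z
  i=13: J-K = 25 → Z
  i=14: M-R = 21 → V
  i=15: T-B = 18 → S
  i=16: G-B =  5 → F
  i=17: I-B =  7 → H
  i=18: C-F = 23 → X
  i=19: S-K =  8 → I
  i=20: M-N = 25 → Z
  i=21: I-J = 25 → Z
  i=22: Q-V = 21 → V
  i=23: V-D = 18 → S
  i=24: F-A =  5 → F
  i=25: U-N =  7 → H
  shifts repeat with period 8: FHXIZZVS

FHXIZZVS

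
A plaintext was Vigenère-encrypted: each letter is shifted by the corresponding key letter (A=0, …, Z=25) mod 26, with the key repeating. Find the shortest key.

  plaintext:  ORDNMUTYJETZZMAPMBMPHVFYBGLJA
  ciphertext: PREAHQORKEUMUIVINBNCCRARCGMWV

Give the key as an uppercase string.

  i= 0: P-O =  1 → B
  i= 1: R-R =  0 → A
  i= 2: E-D =  1 → B
  i= 3: A-N = 13 → N
  i= 4: H-M = 21 → V
  i= 5: Q-U = 22 → W
  i= 6: O-T = 21 → V
  i= 7: R-Y = 19 → T
  i= 8: K-J =  1 → B
  i= 9: E-E =  0 → A
  i=10: U-T =  1 → B
  i=11: M-Z = 13 → N
  i=12: U-Z = 21 → V
  i=13: I-M = 22 → W
  i=14: V-A = 21 → V
  i=15: I-P = 19 → T
  i=16: N-M =  1 → B
  i=17: B-B =  0 → A
  i=18: N-M =  1 → B
  i=19: C-P = 13 → N
  i=20: C-H = 21 → V
  i=21: R-V = 22 → W
  i=22: A-F = 21 → V
  i=23: R-Y = 19 → T
  i=24: C-B =  1 → B
  i=25: G-G =  0 → A
  i=26: M-L =  1 → B
  i=27: W-J = 13 → N
  i=28: V-A = 21 → V
  shifts repeat with period 8: BABNVWVT

BABNVWVT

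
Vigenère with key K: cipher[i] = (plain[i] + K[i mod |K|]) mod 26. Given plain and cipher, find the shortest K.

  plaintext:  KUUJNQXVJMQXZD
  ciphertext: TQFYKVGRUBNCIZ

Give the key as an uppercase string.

  i= 0: T-K =  9 → J
  i= 1: Q-U = 22 → W
  i= 2: F-U = 11 → L
  i= 3: Y-J = 15 → P
  i= 4: K-N = 23 → X
  i= 5: V-Q =  5 → F
  i= 6: G-X =  9 → J
  i= 7: R-V = 22 → W
  i= 8: U-J = 11 → L
  i= 9: B-M = 15 → P
  i=10: N-Q = 23 → X
  i=11: C-X =  5 → F
  i=12: I-Z =  9 → J
  i=13: Z-D = 22 → W
  shifts repeat with period 6: JWLPXF

JWLPXF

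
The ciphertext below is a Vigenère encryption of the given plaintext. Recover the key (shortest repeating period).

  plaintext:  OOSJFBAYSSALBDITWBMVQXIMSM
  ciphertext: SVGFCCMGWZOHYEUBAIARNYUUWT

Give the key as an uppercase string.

  i= 0: S-O =  4 → E
  i= 1: V-O =  7 → H
  i= 2: G-S = 14 → O
  i= 3: F-J = 22 → W
  i= 4: C-F = 23 → X
  i= 5: C-B =  1 → B
  i= 6: M-A = 12 → M
  i= 7: G-Y =  8 → I
  i= 8: W-S =  4 → E
  i= 9: Z-S =  7 → H
  i=10: O-A = 14 → O
  i=11: H-L = 22 → W
  i=12: Y-B = 23 → X
  i=13: E-D =  1 → B
  i=14: U-I = 12 → M
  i=15: B-T =  8 → I
  i=16: A-W =  4 → E
  i=17: I-B =  7 → H
  i=18: A-M = 14 → O
  i=19: R-V = 22 → W
  i=20: N-Q = 23 → X
  i=21: Y-X =  1 → B
  i=22: U-I = 12 → M
  i=23: U-M =  8 → I
  i=24: W-S =  4 → E
  i=25: T-M =  7 → H
  shifts repeat with period 8: EHOWXBMI

EHOWXBMI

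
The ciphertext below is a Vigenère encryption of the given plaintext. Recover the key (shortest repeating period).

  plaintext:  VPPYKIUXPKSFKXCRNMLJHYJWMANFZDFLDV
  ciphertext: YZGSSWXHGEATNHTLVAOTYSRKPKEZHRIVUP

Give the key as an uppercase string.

  i= 0: Y-V =  3 → D
  i= 1: Z-P = 10 → K
  i= 2: G-P = 17 → R
  i= 3: S-Y = 20 → U
  i= 4: S-K =  8 → I
  i= 5: W-I = 14 → O
  i= 6: X-U =  3 → D
  i= 7: H-X = 10 → K
  i= 8: G-P = 17 → R
  i= 9: E-K = 20 → U
  i=10: A-S =  8 → I
  i=11: T-F = 14 → O
  i=12: N-K =  3 → D
  i=13: H-X = 10 → K
  i=14: T-C = 17 → R
  i=15: L-R = 20 → U
  i=16: V-N =  8 → I
  i=17: A-M = 14 → O
  i=18: O-L =  3 → D
  i=19: T-J = 10 → K
  i=20: Y-H = 17 → R
  i=21: S-Y = 20 → U
  i=22: R-J =  8 → I
  i=23: K-W = 14 → O
  i=24: P-M =  3 → D
  i=25: K-A = 10 → K
  i=26: E-N = 17 → R
  i=27: Z-F = 20 → U
  i=28: H-Z =  8 → I
  i=29: R-D = 14 → O
  i=30: I-F =  3 → D
  i=31: V-L = 10 → K
  i=32: U-D = 17 → R
  i=33: P-V = 20 → U
  shifts repeat with period 6: DKRUIO

DKRUIO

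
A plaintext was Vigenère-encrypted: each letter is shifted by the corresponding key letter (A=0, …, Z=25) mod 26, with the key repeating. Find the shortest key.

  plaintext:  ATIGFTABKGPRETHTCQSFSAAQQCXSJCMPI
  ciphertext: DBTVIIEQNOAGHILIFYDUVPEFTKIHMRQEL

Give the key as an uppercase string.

  i= 0: D-A =  3 → D
  i= 1: B-T =  8 → I
  i= 2: T-I = 11 → L
  i= 3: V-G = 15 → P
  i= 4: I-F =  3 → D
  i= 5: I-T = 15 → P
  i= 6: E-A =  4 → E
  i= 7: Q-B = 15 → P
  i= 8: N-K =  3 → D
  i= 9: O-G =  8 → I
  i=10: A-P = 11 → L
  i=11: G-R = 15 → P
  i=12: H-E =  3 → D
  i=13: I-T = 15 → P
  i=14: L-H =  4 → E
  i=15: I-T = 15 → P
  i=16: F-C =  3 → D
  i=17: Y-Q =  8 → I
  i=18: D-S = 11 → L
  i=19: U-F = 15 → P
  i=20: V-S =  3 → D
  i=21: P-A = 15 → P
  i=22: E-A =  4 → E
  i=23: F-Q = 15 → P
  i=24: T-Q =  3 → D
  i=25: K-C =  8 → I
  i=26: I-X = 11 → L
  i=27: H-S = 15 → P
  i=28: M-J =  3 → D
  i=29: R-C = 15 → P
  i=30: Q-M =  4 → E
  i=31: E-P = 15 → P
  i=32: L-I =  3 → D
  shifts repeat with period 8: DILPDPEP

DILPDPEP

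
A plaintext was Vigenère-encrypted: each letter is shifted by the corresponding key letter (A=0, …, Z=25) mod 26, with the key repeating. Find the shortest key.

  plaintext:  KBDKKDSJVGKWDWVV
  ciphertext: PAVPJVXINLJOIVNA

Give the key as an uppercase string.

FZS

  i= 0: P-K =  5 → F
  i= 1: A-B = 25 → Z
  i= 2: V-D = 18 → S
  i= 3: P-K =  5 → F
  i= 4: J-K = 25 → Z
  i= 5: V-D = 18 → S
  i= 6: X-S =  5 → F
  i= 7: I-J = 25 → Z
  i= 8: N-V = 18 → S
  i= 9: L-G =  5 → F
  i=10: J-K = 25 → Z
  i=11: O-W = 18 → S
  i=12: I-D =  5 → F
  i=13: V-W = 25 → Z
  i=14: N-V = 18 → S
  i=15: A-V =  5 → F
  shifts repeat with period 3: FZS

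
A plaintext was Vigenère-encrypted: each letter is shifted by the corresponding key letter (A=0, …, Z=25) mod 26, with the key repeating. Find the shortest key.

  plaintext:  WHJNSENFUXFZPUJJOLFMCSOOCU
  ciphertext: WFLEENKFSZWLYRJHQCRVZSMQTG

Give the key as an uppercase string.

AYCRMJX

  i= 0: W-W =  0 → A
  i= 1: F-H = 24 → Y
  i= 2: L-J =  2 → C
  i= 3: E-N = 17 → R
  i= 4: E-S = 12 → M
  i= 5: N-E =  9 → J
  i= 6: K-N = 23 → X
  i= 7: F-F =  0 → A
  i= 8: S-U = 24 → Y
  i= 9: Z-X =  2 → C
  i=10: W-F = 17 → R
  i=11: L-Z = 12 → M
  i=12: Y-P =  9 → J
  i=13: R-U = 23 → X
  i=14: J-J =  0 → A
  i=15: H-J = 24 → Y
  i=16: Q-O =  2 → C
  i=17: C-L = 17 → R
  i=18: R-F = 12 → M
  i=19: V-M =  9 → J
  i=20: Z-C = 23 → X
  i=21: S-S =  0 → A
  i=22: M-O = 24 → Y
  i=23: Q-O =  2 → C
  i=24: T-C = 17 → R
  i=25: G-U = 12 → M
  shifts repeat with period 7: AYCRMJX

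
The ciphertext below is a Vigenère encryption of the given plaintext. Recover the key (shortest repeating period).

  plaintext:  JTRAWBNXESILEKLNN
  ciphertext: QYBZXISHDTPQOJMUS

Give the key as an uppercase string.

  i= 0: Q-J =  7 → H
  i= 1: Y-T =  5 → F
  i= 2: B-R = 10 → K
  i= 3: Z-A = 25 → Z
  i= 4: X-W =  1 → B
  i= 5: I-B =  7 → H
  i= 6: S-N =  5 → F
  i= 7: H-X = 10 → K
  i= 8: D-E = 25 → Z
  i= 9: T-S =  1 → B
  i=10: P-I =  7 → H
  i=11: Q-L =  5 → F
  i=12: O-E = 10 → K
  i=13: J-K = 25 → Z
  i=14: M-L =  1 → B
  i=15: U-N =  7 → H
  i=16: S-N =  5 → F
  shifts repeat with period 5: HFKZB

HFKZB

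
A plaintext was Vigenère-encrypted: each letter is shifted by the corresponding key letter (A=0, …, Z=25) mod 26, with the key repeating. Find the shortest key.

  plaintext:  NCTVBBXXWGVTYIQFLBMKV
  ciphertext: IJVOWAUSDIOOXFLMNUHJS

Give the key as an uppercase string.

  i= 0: I-N = 21 → V
  i= 1: J-C =  7 → H
  i= 2: V-T =  2 → C
  i= 3: O-V = 19 → T
  i= 4: W-B = 21 → V
  i= 5: A-B = 25 → Z
  i= 6: U-X = 23 → X
  i= 7: S-X = 21 → V
  i= 8: D-W =  7 → H
  i= 9: I-G =  2 → C
  i=10: O-V = 19 → T
  i=11: O-T = 21 → V
  i=12: X-Y = 25 → Z
  i=13: F-I = 23 → X
  i=14: L-Q = 21 → V
  i=15: M-F =  7 → H
  i=16: N-L =  2 → C
  i=17: U-B = 19 → T
  i=18: H-M = 21 → V
  i=19: J-K = 25 → Z
  i=20: S-V = 23 → X
  shifts repeat with period 7: VHCTVZX

VHCTVZX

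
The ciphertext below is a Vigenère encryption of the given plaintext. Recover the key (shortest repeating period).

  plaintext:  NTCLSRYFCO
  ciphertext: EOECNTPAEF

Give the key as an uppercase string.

  i= 0: E-N = 17 → R
  i= 1: O-T = 21 → V
  i= 2: E-C =  2 → C
  i= 3: C-L = 17 → R
  i= 4: N-S = 21 → V
  i= 5: T-R =  2 → C
  i= 6: P-Y = 17 → R
  i= 7: A-F = 21 → V
  i= 8: E-C =  2 → C
  i= 9: F-O = 17 → R
  shifts repeat with period 3: RVC

RVC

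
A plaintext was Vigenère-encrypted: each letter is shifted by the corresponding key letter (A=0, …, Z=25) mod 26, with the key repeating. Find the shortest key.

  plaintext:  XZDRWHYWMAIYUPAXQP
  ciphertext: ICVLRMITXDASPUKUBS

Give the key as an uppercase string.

  i= 0: I-X = 11 → L
  i= 1: C-Z =  3 → D
  i= 2: V-D = 18 → S
  i= 3: L-R = 20 → U
  i= 4: R-W = 21 → V
  i= 5: M-H =  5 → F
  i= 6: I-Y = 10 → K
  i= 7: T-W = 23 → X
  i= 8: X-M = 11 → L
  i= 9: D-A =  3 → D
  i=10: A-I = 18 → S
  i=11: S-Y = 20 → U
  i=12: P-U = 21 → V
  i=13: U-P =  5 → F
  i=14: K-A = 10 → K
  i=15: U-X = 23 → X
  i=16: B-Q = 11 → L
  i=17: S-P =  3 → D
  shifts repeat with period 8: LDSUVFKX

LDSUVFKX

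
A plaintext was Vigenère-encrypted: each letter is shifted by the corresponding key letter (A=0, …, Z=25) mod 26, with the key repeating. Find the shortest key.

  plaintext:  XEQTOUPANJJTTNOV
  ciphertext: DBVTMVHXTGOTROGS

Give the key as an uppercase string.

GXFAYBSX

  i= 0: D-X =  6 → G
  i= 1: B-E = 23 → X
  i= 2: V-Q =  5 → F
  i= 3: T-T =  0 → A
  i= 4: M-O = 24 → Y
  i= 5: V-U =  1 → B
  i= 6: H-P = 18 → S
  i= 7: X-A = 23 → X
  i= 8: T-N =  6 → G
  i= 9: G-J = 23 → X
  i=10: O-J =  5 → F
  i=11: T-T =  0 → A
  i=12: R-T = 24 → Y
  i=13: O-N =  1 → B
  i=14: G-O = 18 → S
  i=15: S-V = 23 → X
  shifts repeat with period 8: GXFAYBSX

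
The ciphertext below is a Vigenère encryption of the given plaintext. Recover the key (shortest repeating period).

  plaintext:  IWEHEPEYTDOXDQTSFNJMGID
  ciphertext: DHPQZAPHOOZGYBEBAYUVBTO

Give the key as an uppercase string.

VLLJ

  i= 0: D-I = 21 → V
  i= 1: H-W = 11 → L
  i= 2: P-E = 11 → L
  i= 3: Q-H =  9 → J
  i= 4: Z-E = 21 → V
  i= 5: A-P = 11 → L
  i= 6: P-E = 11 → L
  i= 7: H-Y =  9 → J
  i= 8: O-T = 21 → V
  i= 9: O-D = 11 → L
  i=10: Z-O = 11 → L
  i=11: G-X =  9 → J
  i=12: Y-D = 21 → V
  i=13: B-Q = 11 → L
  i=14: E-T = 11 → L
  i=15: B-S =  9 → J
  i=16: A-F = 21 → V
  i=17: Y-N = 11 → L
  i=18: U-J = 11 → L
  i=19: V-M =  9 → J
  i=20: B-G = 21 → V
  i=21: T-I = 11 → L
  i=22: O-D = 11 → L
  shifts repeat with period 4: VLLJ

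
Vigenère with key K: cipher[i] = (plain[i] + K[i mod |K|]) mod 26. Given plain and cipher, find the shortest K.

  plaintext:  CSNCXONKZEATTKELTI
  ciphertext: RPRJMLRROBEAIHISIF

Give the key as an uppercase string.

PXEH

  i= 0: R-C = 15 → P
  i= 1: P-S = 23 → X
  i= 2: R-N =  4 → E
  i= 3: J-C =  7 → H
  i= 4: M-X = 15 → P
  i= 5: L-O = 23 → X
  i= 6: R-N =  4 → E
  i= 7: R-K =  7 → H
  i= 8: O-Z = 15 → P
  i= 9: B-E = 23 → X
  i=10: E-A =  4 → E
  i=11: A-T =  7 → H
  i=12: I-T = 15 → P
  i=13: H-K = 23 → X
  i=14: I-E =  4 → E
  i=15: S-L =  7 → H
  i=16: I-T = 15 → P
  i=17: F-I = 23 → X
  shifts repeat with period 4: PXEH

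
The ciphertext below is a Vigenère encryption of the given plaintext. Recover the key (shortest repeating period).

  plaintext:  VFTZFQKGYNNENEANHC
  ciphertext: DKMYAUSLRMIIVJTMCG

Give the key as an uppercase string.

  i= 0: D-V =  8 → I
  i= 1: K-F =  5 → F
  i= 2: M-T = 19 → T
  i= 3: Y-Z = 25 → Z
  i= 4: A-F = 21 → V
  i= 5: U-Q =  4 → E
  i= 6: S-K =  8 → I
  i= 7: L-G =  5 → F
  i= 8: R-Y = 19 → T
  i= 9: M-N = 25 → Z
  i=10: I-N = 21 → V
  i=11: I-E =  4 → E
  i=12: V-N =  8 → I
  i=13: J-E =  5 → F
  i=14: T-A = 19 → T
  i=15: M-N = 25 → Z
  i=16: C-H = 21 → V
  i=17: G-C =  4 → E
  shifts repeat with period 6: IFTZVE

IFTZVE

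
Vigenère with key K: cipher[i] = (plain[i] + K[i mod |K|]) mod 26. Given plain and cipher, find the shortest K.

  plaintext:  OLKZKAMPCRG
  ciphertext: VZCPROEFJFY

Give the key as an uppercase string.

HOSQ

  i= 0: V-O =  7 → H
  i= 1: Z-L = 14 → O
  i= 2: C-K = 18 → S
  i= 3: P-Z = 16 → Q
  i= 4: R-K =  7 → H
  i= 5: O-A = 14 → O
  i= 6: E-M = 18 → S
  i= 7: F-P = 16 → Q
  i= 8: J-C =  7 → H
  i= 9: F-R = 14 → O
  i=10: Y-G = 18 → S
  shifts repeat with period 4: HOSQ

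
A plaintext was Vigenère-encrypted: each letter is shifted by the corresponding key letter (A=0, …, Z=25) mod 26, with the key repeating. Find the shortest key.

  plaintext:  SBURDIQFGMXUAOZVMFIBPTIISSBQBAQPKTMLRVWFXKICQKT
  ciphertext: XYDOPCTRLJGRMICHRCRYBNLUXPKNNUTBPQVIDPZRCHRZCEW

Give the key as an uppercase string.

  i= 0: X-S =  5 → F
  i= 1: Y-B = 23 → X
  i= 2: D-U =  9 → J
  i= 3: O-R = 23 → X
  i= 4: P-D = 12 → M
  i= 5: C-I = 20 → U
  i= 6: T-Q =  3 → D
  i= 7: R-F = 12 → M
  i= 8: L-G =  5 → F
  i= 9: J-M = 23 → X
  i=10: G-X =  9 → J
  i=11: R-U = 23 → X
  i=12: M-A = 12 → M
  i=13: I-O = 20 → U
  i=14: C-Z =  3 → D
  i=15: H-V = 12 → M
  i=16: R-M =  5 → F
  i=17: C-F = 23 → X
  i=18: R-I =  9 → J
  i=19: Y-B = 23 → X
  i=20: B-P = 12 → M
  i=21: N-T = 20 → U
  i=22: L-I =  3 → D
  i=23: U-I = 12 → M
  i=24: X-S =  5 → F
  i=25: P-S = 23 → X
  i=26: K-B =  9 → J
  i=27: N-Q = 23 → X
  i=28: N-B = 12 → M
  i=29: U-A = 20 → U
  i=30: T-Q =  3 → D
  i=31: B-P = 12 → M
  i=32: P-K =  5 → F
  i=33: Q-T = 23 → X
  i=34: V-M =  9 → J
  i=35: I-L = 23 → X
  i=36: D-R = 12 → M
  i=37: P-V = 20 → U
  i=38: Z-W =  3 → D
  i=39: R-F = 12 → M
  i=40: C-X =  5 → F
  i=41: H-K = 23 → X
  i=42: R-I =  9 → J
  i=43: Z-C = 23 → X
  i=44: C-Q = 12 → M
  i=45: E-K = 20 → U
  i=46: W-T =  3 → D
  shifts repeat with period 8: FXJXMUDM

FXJXMUDM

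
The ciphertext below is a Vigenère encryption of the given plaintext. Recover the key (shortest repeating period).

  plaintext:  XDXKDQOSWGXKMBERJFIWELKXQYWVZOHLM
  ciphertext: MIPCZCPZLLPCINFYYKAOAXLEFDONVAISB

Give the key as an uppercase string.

PFSSWMBH

  i= 0: M-X = 15 → P
  i= 1: I-D =  5 → F
  i= 2: P-X = 18 → S
  i= 3: C-K = 18 → S
  i= 4: Z-D = 22 → W
  i= 5: C-Q = 12 → M
  i= 6: P-O =  1 → B
  i= 7: Z-S =  7 → H
  i= 8: L-W = 15 → P
  i= 9: L-G =  5 → F
  i=10: P-X = 18 → S
  i=11: C-K = 18 → S
  i=12: I-M = 22 → W
  i=13: N-B = 12 → M
  i=14: F-E =  1 → B
  i=15: Y-R =  7 → H
  i=16: Y-J = 15 → P
  i=17: K-F =  5 → F
  i=18: A-I = 18 → S
  i=19: O-W = 18 → S
  i=20: A-E = 22 → W
  i=21: X-L = 12 → M
  i=22: L-K =  1 → B
  i=23: E-X =  7 → H
  i=24: F-Q = 15 → P
  i=25: D-Y =  5 → F
  i=26: O-W = 18 → S
  i=27: N-V = 18 → S
  i=28: V-Z = 22 → W
  i=29: A-O = 12 → M
  i=30: I-H =  1 → B
  i=31: S-L =  7 → H
  i=32: B-M = 15 → P
  shifts repeat with period 8: PFSSWMBH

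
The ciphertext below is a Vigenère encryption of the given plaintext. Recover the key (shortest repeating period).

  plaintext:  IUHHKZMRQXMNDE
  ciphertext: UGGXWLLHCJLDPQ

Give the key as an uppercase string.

  i= 0: U-I = 12 → M
  i= 1: G-U = 12 → M
  i= 2: G-H = 25 → Z
  i= 3: X-H = 16 → Q
  i= 4: W-K = 12 → M
  i= 5: L-Z = 12 → M
  i= 6: L-M = 25 → Z
  i= 7: H-R = 16 → Q
  i= 8: C-Q = 12 → M
  i= 9: J-X = 12 → M
  i=10: L-M = 25 → Z
  i=11: D-N = 16 → Q
  i=12: P-D = 12 → M
  i=13: Q-E = 12 → M
  shifts repeat with period 4: MMZQ

MMZQ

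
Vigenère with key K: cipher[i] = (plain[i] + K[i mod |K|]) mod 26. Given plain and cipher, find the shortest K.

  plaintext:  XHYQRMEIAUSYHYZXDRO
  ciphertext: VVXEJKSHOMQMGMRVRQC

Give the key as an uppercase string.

  i= 0: V-X = 24 → Y
  i= 1: V-H = 14 → O
  i= 2: X-Y = 25 → Z
  i= 3: E-Q = 14 → O
  i= 4: J-R = 18 → S
  i= 5: K-M = 24 → Y
  i= 6: S-E = 14 → O
  i= 7: H-I = 25 → Z
  i= 8: O-A = 14 → O
  i= 9: M-U = 18 → S
  i=10: Q-S = 24 → Y
  i=11: M-Y = 14 → O
  i=12: G-H = 25 → Z
  i=13: M-Y = 14 → O
  i=14: R-Z = 18 → S
  i=15: V-X = 24 → Y
  i=16: R-D = 14 → O
  i=17: Q-R = 25 → Z
  i=18: C-O = 14 → O
  shifts repeat with period 5: YOZOS

YOZOS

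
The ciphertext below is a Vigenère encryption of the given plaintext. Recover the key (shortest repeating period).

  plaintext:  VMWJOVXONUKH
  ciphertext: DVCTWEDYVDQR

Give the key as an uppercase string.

IJGK

  i= 0: D-V =  8 → I
  i= 1: V-M =  9 → J
  i= 2: C-W =  6 → G
  i= 3: T-J = 10 → K
  i= 4: W-O =  8 → I
  i= 5: E-V =  9 → J
  i= 6: D-X =  6 → G
  i= 7: Y-O = 10 → K
  i= 8: V-N =  8 → I
  i= 9: D-U =  9 → J
  i=10: Q-K =  6 → G
  i=11: R-H = 10 → K
  shifts repeat with period 4: IJGK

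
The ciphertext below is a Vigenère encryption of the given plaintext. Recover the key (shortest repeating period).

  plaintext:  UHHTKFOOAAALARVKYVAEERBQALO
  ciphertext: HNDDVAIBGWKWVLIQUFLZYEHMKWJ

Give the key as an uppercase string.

NGWKLVU

  i= 0: H-U = 13 → N
  i= 1: N-H =  6 → G
  i= 2: D-H = 22 → W
  i= 3: D-T = 10 → K
  i= 4: V-K = 11 → L
  i= 5: A-F = 21 → V
  i= 6: I-O = 20 → U
  i= 7: B-O = 13 → N
  i= 8: G-A =  6 → G
  i= 9: W-A = 22 → W
  i=10: K-A = 10 → K
  i=11: W-L = 11 → L
  i=12: V-A = 21 → V
  i=13: L-R = 20 → U
  i=14: I-V = 13 → N
  i=15: Q-K =  6 → G
  i=16: U-Y = 22 → W
  i=17: F-V = 10 → K
  i=18: L-A = 11 → L
  i=19: Z-E = 21 → V
  i=20: Y-E = 20 → U
  i=21: E-R = 13 → N
  i=22: H-B =  6 → G
  i=23: M-Q = 22 → W
  i=24: K-A = 10 → K
  i=25: W-L = 11 → L
  i=26: J-O = 21 → V
  shifts repeat with period 7: NGWKLVU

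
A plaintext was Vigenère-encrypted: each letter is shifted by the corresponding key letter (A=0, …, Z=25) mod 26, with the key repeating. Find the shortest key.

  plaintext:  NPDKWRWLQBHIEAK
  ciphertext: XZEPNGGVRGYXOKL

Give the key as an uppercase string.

KKBFRP

  i= 0: X-N = 10 → K
  i= 1: Z-P = 10 → K
  i= 2: E-D =  1 → B
  i= 3: P-K =  5 → F
  i= 4: N-W = 17 → R
  i= 5: G-R = 15 → P
  i= 6: G-W = 10 → K
  i= 7: V-L = 10 → K
  i= 8: R-Q =  1 → B
  i= 9: G-B =  5 → F
  i=10: Y-H = 17 → R
  i=11: X-I = 15 → P
  i=12: O-E = 10 → K
  i=13: K-A = 10 → K
  i=14: L-K =  1 → B
  shifts repeat with period 6: KKBFRP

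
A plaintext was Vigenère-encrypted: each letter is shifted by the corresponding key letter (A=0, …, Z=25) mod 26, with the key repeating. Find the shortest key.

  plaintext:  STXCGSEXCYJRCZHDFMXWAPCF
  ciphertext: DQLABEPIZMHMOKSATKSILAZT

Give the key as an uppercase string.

  i= 0: D-S = 11 → L
  i= 1: Q-T = 23 → X
  i= 2: L-X = 14 → O
  i= 3: A-C = 24 → Y
  i= 4: B-G = 21 → V
  i= 5: E-S = 12 → M
  i= 6: P-E = 11 → L
  i= 7: I-X = 11 → L
  i= 8: Z-C = 23 → X
  i= 9: M-Y = 14 → O
  i=10: H-J = 24 → Y
  i=11: M-R = 21 → V
  i=12: O-C = 12 → M
  i=13: K-Z = 11 → L
  i=14: S-H = 11 → L
  i=15: A-D = 23 → X
  i=16: T-F = 14 → O
  i=17: K-M = 24 → Y
  i=18: S-X = 21 → V
  i=19: I-W = 12 → M
  i=20: L-A = 11 → L
  i=21: A-P = 11 → L
  i=22: Z-C = 23 → X
  i=23: T-F = 14 → O
  shifts repeat with period 7: LXOYVML

LXOYVML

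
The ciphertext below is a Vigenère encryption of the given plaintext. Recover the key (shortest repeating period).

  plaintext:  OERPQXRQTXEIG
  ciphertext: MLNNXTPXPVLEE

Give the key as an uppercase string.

YHW

  i= 0: M-O = 24 → Y
  i= 1: L-E =  7 → H
  i= 2: N-R = 22 → W
  i= 3: N-P = 24 → Y
  i= 4: X-Q =  7 → H
  i= 5: T-X = 22 → W
  i= 6: P-R = 24 → Y
  i= 7: X-Q =  7 → H
  i= 8: P-T = 22 → W
  i= 9: V-X = 24 → Y
  i=10: L-E =  7 → H
  i=11: E-I = 22 → W
  i=12: E-G = 24 → Y
  shifts repeat with period 3: YHW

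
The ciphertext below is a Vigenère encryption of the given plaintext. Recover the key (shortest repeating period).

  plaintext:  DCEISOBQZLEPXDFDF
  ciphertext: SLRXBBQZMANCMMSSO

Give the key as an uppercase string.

  i= 0: S-D = 15 → P
  i= 1: L-C =  9 → J
  i= 2: R-E = 13 → N
  i= 3: X-I = 15 → P
  i= 4: B-S =  9 → J
  i= 5: B-O = 13 → N
  i= 6: Q-B = 15 → P
  i= 7: Z-Q =  9 → J
  i= 8: M-Z = 13 → N
  i= 9: A-L = 15 → P
  i=10: N-E =  9 → J
  i=11: C-P = 13 → N
  i=12: M-X = 15 → P
  i=13: M-D =  9 → J
  i=14: S-F = 13 → N
  i=15: S-D = 15 → P
  i=16: O-F =  9 → J
  shifts repeat with period 3: PJN

PJN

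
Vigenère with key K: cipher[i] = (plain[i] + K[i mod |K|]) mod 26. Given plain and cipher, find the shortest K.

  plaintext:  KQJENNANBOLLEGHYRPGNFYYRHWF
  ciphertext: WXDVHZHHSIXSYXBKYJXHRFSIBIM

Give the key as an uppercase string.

  i= 0: W-K = 12 → M
  i= 1: X-Q =  7 → H
  i= 2: D-J = 20 → U
  i= 3: V-E = 17 → R
  i= 4: H-N = 20 → U
  i= 5: Z-N = 12 → M
  i= 6: H-A =  7 → H
  i= 7: H-N = 20 → U
  i= 8: S-B = 17 → R
  i= 9: I-O = 20 → U
  i=10: X-L = 12 → M
  i=11: S-L =  7 → H
  i=12: Y-E = 20 → U
  i=13: X-G = 17 → R
  i=14: B-H = 20 → U
  i=15: K-Y = 12 → M
  i=16: Y-R =  7 → H
  i=17: J-P = 20 → U
  i=18: X-G = 17 → R
  i=19: H-N = 20 → U
  i=20: R-F = 12 → M
  i=21: F-Y =  7 → H
  i=22: S-Y = 20 → U
  i=23: I-R = 17 → R
  i=24: B-H = 20 → U
  i=25: I-W = 12 → M
  i=26: M-F =  7 → H
  shifts repeat with period 5: MHURU

MHURU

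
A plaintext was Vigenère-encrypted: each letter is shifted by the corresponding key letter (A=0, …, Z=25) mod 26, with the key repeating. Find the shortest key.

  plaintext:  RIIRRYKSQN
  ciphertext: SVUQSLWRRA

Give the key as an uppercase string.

  i= 0: S-R =  1 → B
  i= 1: V-I = 13 → N
  i= 2: U-I = 12 → M
  i= 3: Q-R = 25 → Z
  i= 4: S-R =  1 → B
  i= 5: L-Y = 13 → N
  i= 6: W-K = 12 → M
  i= 7: R-S = 25 → Z
  i= 8: R-Q =  1 → B
  i= 9: A-N = 13 → N
  shifts repeat with period 4: BNMZ

BNMZ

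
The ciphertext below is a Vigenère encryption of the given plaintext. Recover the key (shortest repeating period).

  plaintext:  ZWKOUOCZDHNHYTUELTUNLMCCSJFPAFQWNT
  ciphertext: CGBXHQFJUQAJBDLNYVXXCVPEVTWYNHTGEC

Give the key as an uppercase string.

DKRJNC

  i= 0: C-Z =  3 → D
  i= 1: G-W = 10 → K
  i= 2: B-K = 17 → R
  i= 3: X-O =  9 → J
  i= 4: H-U = 13 → N
  i= 5: Q-O =  2 → C
  i= 6: F-C =  3 → D
  i= 7: J-Z = 10 → K
  i= 8: U-D = 17 → R
  i= 9: Q-H =  9 → J
  i=10: A-N = 13 → N
  i=11: J-H =  2 → C
  i=12: B-Y =  3 → D
  i=13: D-T = 10 → K
  i=14: L-U = 17 → R
  i=15: N-E =  9 → J
  i=16: Y-L = 13 → N
  i=17: V-T =  2 → C
  i=18: X-U =  3 → D
  i=19: X-N = 10 → K
  i=20: C-L = 17 → R
  i=21: V-M =  9 → J
  i=22: P-C = 13 → N
  i=23: E-C =  2 → C
  i=24: V-S =  3 → D
  i=25: T-J = 10 → K
  i=26: W-F = 17 → R
  i=27: Y-P =  9 → J
  i=28: N-A = 13 → N
  i=29: H-F =  2 → C
  i=30: T-Q =  3 → D
  i=31: G-W = 10 → K
  i=32: E-N = 17 → R
  i=33: C-T =  9 → J
  shifts repeat with period 6: DKRJNC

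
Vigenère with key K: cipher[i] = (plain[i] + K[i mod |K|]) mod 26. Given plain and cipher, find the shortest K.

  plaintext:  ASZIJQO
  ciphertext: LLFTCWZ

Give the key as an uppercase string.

  i= 0: L-A = 11 → L
  i= 1: L-S = 19 → T
  i= 2: F-Z =  6 → G
  i= 3: T-I = 11 → L
  i= 4: C-J = 19 → T
  i= 5: W-Q =  6 → G
  i= 6: Z-O = 11 → L
  shifts repeat with period 3: LTG

LTG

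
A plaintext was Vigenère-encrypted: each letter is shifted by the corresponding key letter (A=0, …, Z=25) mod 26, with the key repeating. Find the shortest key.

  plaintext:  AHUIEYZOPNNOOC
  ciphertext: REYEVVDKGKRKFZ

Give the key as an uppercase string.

  i= 0: R-A = 17 → R
  i= 1: E-H = 23 → X
  i= 2: Y-U =  4 → E
  i= 3: E-I = 22 → W
  i= 4: V-E = 17 → R
  i= 5: V-Y = 23 → X
  i= 6: D-Z =  4 → E
  i= 7: K-O = 22 → W
  i= 8: G-P = 17 → R
  i= 9: K-N = 23 → X
  i=10: R-N =  4 → E
  i=11: K-O = 22 → W
  i=12: F-O = 17 → R
  i=13: Z-C = 23 → X
  shifts repeat with period 4: RXEW

RXEW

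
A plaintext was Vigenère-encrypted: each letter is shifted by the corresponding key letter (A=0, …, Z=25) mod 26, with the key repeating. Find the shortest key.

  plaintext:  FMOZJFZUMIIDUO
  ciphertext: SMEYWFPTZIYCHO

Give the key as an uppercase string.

  i= 0: S-F = 13 → N
  i= 1: M-M =  0 → A
  i= 2: E-O = 16 → Q
  i= 3: Y-Z = 25 → Z
  i= 4: W-J = 13 → N
  i= 5: F-F =  0 → A
  i= 6: P-Z = 16 → Q
  i= 7: T-U = 25 → Z
  i= 8: Z-M = 13 → N
  i= 9: I-I =  0 → A
  i=10: Y-I = 16 → Q
  i=11: C-D = 25 → Z
  i=12: H-U = 13 → N
  i=13: O-O =  0 → A
  shifts repeat with period 4: NAQZ

NAQZ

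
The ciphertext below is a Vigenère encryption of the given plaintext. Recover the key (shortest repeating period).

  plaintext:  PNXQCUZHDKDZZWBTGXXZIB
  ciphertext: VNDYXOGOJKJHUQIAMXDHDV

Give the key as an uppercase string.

  i= 0: V-P =  6 → G
  i= 1: N-N =  0 → A
  i= 2: D-X =  6 → G
  i= 3: Y-Q =  8 → I
  i= 4: X-C = 21 → V
  i= 5: O-U = 20 → U
  i= 6: G-Z =  7 → H
  i= 7: O-H =  7 → H
  i= 8: J-D =  6 → G
  i= 9: K-K =  0 → A
  i=10: J-D =  6 → G
  i=11: H-Z =  8 → I
  i=12: U-Z = 21 → V
  i=13: Q-W = 20 → U
  i=14: I-B =  7 → H
  i=15: A-T =  7 → H
  i=16: M-G =  6 → G
  i=17: X-X =  0 → A
  i=18: D-X =  6 → G
  i=19: H-Z =  8 → I
  i=20: D-I = 21 → V
  i=21: V-B = 20 → U
  shifts repeat with period 8: GAGIVUHH

GAGIVUHH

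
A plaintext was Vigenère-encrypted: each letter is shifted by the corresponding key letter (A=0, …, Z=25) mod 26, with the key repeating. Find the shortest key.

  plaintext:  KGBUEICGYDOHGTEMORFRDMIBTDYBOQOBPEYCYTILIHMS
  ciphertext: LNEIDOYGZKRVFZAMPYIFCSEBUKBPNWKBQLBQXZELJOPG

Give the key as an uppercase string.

  i= 0: L-K =  1 → B
  i= 1: N-G =  7 → H
  i= 2: E-B =  3 → D
  i= 3: I-U = 14 → O
  i= 4: D-E = 25 → Z
  i= 5: O-I =  6 → G
  i= 6: Y-C = 22 → W
  i= 7: G-G =  0 → A
  i= 8: Z-Y =  1 → B
  i= 9: K-D =  7 → H
  i=10: R-O =  3 → D
  i=11: V-H = 14 → O
  i=12: F-G = 25 → Z
  i=13: Z-T =  6 → G
  i=14: A-E = 22 → W
  i=15: M-M =  0 → A
  i=16: P-O =  1 → B
  i=17: Y-R =  7 → H
  i=18: I-F =  3 → D
  i=19: F-R = 14 → O
  i=20: C-D = 25 → Z
  i=21: S-M =  6 → G
  i=22: E-I = 22 → W
  i=23: B-B =  0 → A
  i=24: U-T =  1 → B
  i=25: K-D =  7 → H
  i=26: B-Y =  3 → D
  i=27: P-B = 14 → O
  i=28: N-O = 25 → Z
  i=29: W-Q =  6 → G
  i=30: K-O = 22 → W
  i=31: B-B =  0 → A
  i=32: Q-P =  1 → B
  i=33: L-E =  7 → H
  i=34: B-Y =  3 → D
  i=35: Q-C = 14 → O
  i=36: X-Y = 25 → Z
  i=37: Z-T =  6 → G
  i=38: E-I = 22 → W
  i=39: L-L =  0 → A
  i=40: J-I =  1 → B
  i=41: O-H =  7 → H
  i=42: P-M =  3 → D
  i=43: G-S = 14 → O
  shifts repeat with period 8: BHDOZGWA

BHDOZGWA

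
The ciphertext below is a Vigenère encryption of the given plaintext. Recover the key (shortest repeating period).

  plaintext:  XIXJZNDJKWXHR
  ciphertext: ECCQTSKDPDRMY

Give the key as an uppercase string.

HUF

  i= 0: E-X =  7 → H
  i= 1: C-I = 20 → U
  i= 2: C-X =  5 → F
  i= 3: Q-J =  7 → H
  i= 4: T-Z = 20 → U
  i= 5: S-N =  5 → F
  i= 6: K-D =  7 → H
  i= 7: D-J = 20 → U
  i= 8: P-K =  5 → F
  i= 9: D-W =  7 → H
  i=10: R-X = 20 → U
  i=11: M-H =  5 → F
  i=12: Y-R =  7 → H
  shifts repeat with period 3: HUF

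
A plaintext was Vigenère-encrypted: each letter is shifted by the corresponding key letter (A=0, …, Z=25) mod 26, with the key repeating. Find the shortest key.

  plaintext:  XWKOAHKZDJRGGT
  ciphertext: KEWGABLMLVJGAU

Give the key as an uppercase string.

NIMSAUB

  i= 0: K-X = 13 → N
  i= 1: E-W =  8 → I
  i= 2: W-K = 12 → M
  i= 3: G-O = 18 → S
  i= 4: A-A =  0 → A
  i= 5: B-H = 20 → U
  i= 6: L-K =  1 → B
  i= 7: M-Z = 13 → N
  i= 8: L-D =  8 → I
  i= 9: V-J = 12 → M
  i=10: J-R = 18 → S
  i=11: G-G =  0 → A
  i=12: A-G = 20 → U
  i=13: U-T =  1 → B
  shifts repeat with period 7: NIMSAUB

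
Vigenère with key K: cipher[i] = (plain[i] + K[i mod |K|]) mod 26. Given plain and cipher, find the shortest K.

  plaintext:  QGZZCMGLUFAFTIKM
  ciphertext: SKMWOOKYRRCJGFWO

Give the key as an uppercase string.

CENXM

  i= 0: S-Q =  2 → C
  i= 1: K-G =  4 → E
  i= 2: M-Z = 13 → N
  i= 3: W-Z = 23 → X
  i= 4: O-C = 12 → M
  i= 5: O-M =  2 → C
  i= 6: K-G =  4 → E
  i= 7: Y-L = 13 → N
  i= 8: R-U = 23 → X
  i= 9: R-F = 12 → M
  i=10: C-A =  2 → C
  i=11: J-F =  4 → E
  i=12: G-T = 13 → N
  i=13: F-I = 23 → X
  i=14: W-K = 12 → M
  i=15: O-M =  2 → C
  shifts repeat with period 5: CENXM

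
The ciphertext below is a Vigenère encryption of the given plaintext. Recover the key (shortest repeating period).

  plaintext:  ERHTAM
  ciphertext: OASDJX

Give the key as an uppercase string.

  i= 0: O-E = 10 → K
  i= 1: A-R =  9 → J
  i= 2: S-H = 11 → L
  i= 3: D-T = 10 → K
  i= 4: J-A =  9 → J
  i= 5: X-M = 11 → L
  shifts repeat with period 3: KJL

KJL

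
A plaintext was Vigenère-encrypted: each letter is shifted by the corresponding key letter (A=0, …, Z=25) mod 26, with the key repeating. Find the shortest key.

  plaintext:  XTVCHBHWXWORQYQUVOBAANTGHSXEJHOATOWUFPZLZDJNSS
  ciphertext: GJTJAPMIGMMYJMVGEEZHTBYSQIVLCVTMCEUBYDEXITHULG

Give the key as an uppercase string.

  i= 0: G-X =  9 → J
  i= 1: J-T = 16 → Q
  i= 2: T-V = 24 → Y
  i= 3: J-C =  7 → H
  i= 4: A-H = 19 → T
  i= 5: P-B = 14 → O
  i= 6: M-H =  5 → F
  i= 7: I-W = 12 → M
  i= 8: G-X =  9 → J
  i= 9: M-W = 16 → Q
  i=10: M-O = 24 → Y
  i=11: Y-R =  7 → H
  i=12: J-Q = 19 → T
  i=13: M-Y = 14 → O
  i=14: V-Q =  5 → F
  i=15: G-U = 12 → M
  i=16: E-V =  9 → J
  i=17: E-O = 16 → Q
  i=18: Z-B = 24 → Y
  i=19: H-A =  7 → H
  i=20: T-A = 19 → T
  i=21: B-N = 14 → O
  i=22: Y-T =  5 → F
  i=23: S-G = 12 → M
  i=24: Q-H =  9 → J
  i=25: I-S = 16 → Q
  i=26: V-X = 24 → Y
  i=27: L-E =  7 → H
  i=28: C-J = 19 → T
  i=29: V-H = 14 → O
  i=30: T-O =  5 → F
  i=31: M-A = 12 → M
  i=32: C-T =  9 → J
  i=33: E-O = 16 → Q
  i=34: U-W = 24 → Y
  i=35: B-U =  7 → H
  i=36: Y-F = 19 → T
  i=37: D-P = 14 → O
  i=38: E-Z =  5 → F
  i=39: X-L = 12 → M
  i=40: I-Z =  9 → J
  i=41: T-D = 16 → Q
  i=42: H-J = 24 → Y
  i=43: U-N =  7 → H
  i=44: L-S = 19 → T
  i=45: G-S = 14 → O
  shifts repeat with period 8: JQYHTOFM

JQYHTOFM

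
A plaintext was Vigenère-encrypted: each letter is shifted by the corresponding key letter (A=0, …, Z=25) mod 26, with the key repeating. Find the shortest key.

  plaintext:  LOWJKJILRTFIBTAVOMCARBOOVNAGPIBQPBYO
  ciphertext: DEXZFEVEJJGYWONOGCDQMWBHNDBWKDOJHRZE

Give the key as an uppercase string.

  i= 0: D-L = 18 → S
  i= 1: E-O = 16 → Q
  i= 2: X-W =  1 → B
  i= 3: Z-J = 16 → Q
  i= 4: F-K = 21 → V
  i= 5: E-J = 21 → V
  i= 6: V-I = 13 → N
  i= 7: E-L = 19 → T
  i= 8: J-R = 18 → S
  i= 9: J-T = 16 → Q
  i=10: G-F =  1 → B
  i=11: Y-I = 16 → Q
  i=12: W-B = 21 → V
  i=13: O-T = 21 → V
  i=14: N-A = 13 → N
  i=15: O-V = 19 → T
  i=16: G-O = 18 → S
  i=17: C-M = 16 → Q
  i=18: D-C =  1 → B
  i=19: Q-A = 16 → Q
  i=20: M-R = 21 → V
  i=21: W-B = 21 → V
  i=22: B-O = 13 → N
  i=23: H-O = 19 → T
  i=24: N-V = 18 → S
  i=25: D-N = 16 → Q
  i=26: B-A =  1 → B
  i=27: W-G = 16 → Q
  i=28: K-P = 21 → V
  i=29: D-I = 21 → V
  i=30: O-B = 13 → N
  i=31: J-Q = 19 → T
  i=32: H-P = 18 → S
  i=33: R-B = 16 → Q
  i=34: Z-Y =  1 → B
  i=35: E-O = 16 → Q
  shifts repeat with period 8: SQBQVVNT

SQBQVVNT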